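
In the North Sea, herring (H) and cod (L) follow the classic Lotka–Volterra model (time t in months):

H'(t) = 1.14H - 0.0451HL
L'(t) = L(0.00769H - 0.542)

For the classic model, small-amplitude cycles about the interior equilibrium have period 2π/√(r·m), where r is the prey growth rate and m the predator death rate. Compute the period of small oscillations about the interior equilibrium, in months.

Here r = 1.14 and m = 0.542, so r·m = 0.618.
ω = √0.618 = 0.786 per month, hence T = 2π/ω ≈ 7.99 months.

T ≈ 7.99 months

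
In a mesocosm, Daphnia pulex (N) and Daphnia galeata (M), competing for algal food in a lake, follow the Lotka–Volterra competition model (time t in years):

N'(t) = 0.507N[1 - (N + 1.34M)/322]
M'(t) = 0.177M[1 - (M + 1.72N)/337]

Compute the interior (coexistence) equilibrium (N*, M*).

N* ≈ 99.3, M* ≈ 166

Setting both brackets to zero gives the nullclines N + 1.34M = 322 and 1.72N + M = 337.
Substituting M = 337 - 1.72N into the first: N(1 - 1.34·1.72) = 322 - 1.34·337.
So N* = -130/-1.3 = 99.3, and then M* = 337 - 1.72·99.3 = 166.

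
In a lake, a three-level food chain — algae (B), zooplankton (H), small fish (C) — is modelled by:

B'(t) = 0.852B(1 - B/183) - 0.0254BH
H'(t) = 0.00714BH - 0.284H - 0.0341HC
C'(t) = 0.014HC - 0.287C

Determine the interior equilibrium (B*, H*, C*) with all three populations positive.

From dC/dt = 0: 0.014H* = 0.287, so H* = 20.5.
From dB/dt = 0: 0.852(1 - B*/183) = 0.0254·20.5, giving B* = 183·(1 - 0.611) = 71.2.
From dH/dt = 0: 0.00714·71.2 - 0.284 = 0.0341C*, so C* = 0.224/0.0341 = 6.57.

B* ≈ 71.2, H* ≈ 20.5, C* ≈ 6.57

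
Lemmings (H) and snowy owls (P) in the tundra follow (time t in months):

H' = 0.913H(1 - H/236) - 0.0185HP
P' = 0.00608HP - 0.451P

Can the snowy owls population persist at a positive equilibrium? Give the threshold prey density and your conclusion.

The predator equation gives dP/dt > 0 only when H > 0.451/0.00608 = 74.2.
Without the predator, H → K = 236. Since 236 > 74.2, the predator can invade and persist.

Threshold H = 74.2; K > 74.2, so yes, the predator persists.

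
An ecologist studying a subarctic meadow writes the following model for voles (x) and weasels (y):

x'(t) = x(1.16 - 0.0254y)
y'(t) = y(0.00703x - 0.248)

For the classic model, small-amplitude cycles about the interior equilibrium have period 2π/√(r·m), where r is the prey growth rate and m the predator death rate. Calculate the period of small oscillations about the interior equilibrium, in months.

T ≈ 11.7 months

Here r = 1.16 and m = 0.248, so r·m = 0.288.
ω = √0.288 = 0.536 per month, hence T = 2π/ω ≈ 11.7 months.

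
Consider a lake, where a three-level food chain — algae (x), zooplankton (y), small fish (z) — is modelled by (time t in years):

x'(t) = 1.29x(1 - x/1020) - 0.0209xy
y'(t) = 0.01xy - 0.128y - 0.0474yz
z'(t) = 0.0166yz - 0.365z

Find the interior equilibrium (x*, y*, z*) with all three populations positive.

From dz/dt = 0: 0.0166y* = 0.365, so y* = 22.
From dx/dt = 0: 1.29(1 - x*/1020) = 0.0209·22, giving x* = 1020·(1 - 0.356) = 657.
From dy/dt = 0: 0.01·657 - 0.128 = 0.0474z*, so z* = 6.44/0.0474 = 136.

x* ≈ 657, y* ≈ 22, z* ≈ 136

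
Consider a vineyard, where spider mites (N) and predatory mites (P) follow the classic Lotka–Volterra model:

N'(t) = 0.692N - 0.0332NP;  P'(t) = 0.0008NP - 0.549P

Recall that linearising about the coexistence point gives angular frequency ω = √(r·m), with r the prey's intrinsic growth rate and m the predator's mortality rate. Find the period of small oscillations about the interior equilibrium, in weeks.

Here r = 0.692 and m = 0.549, so r·m = 0.38.
ω = √0.38 = 0.616 per week, hence T = 2π/ω ≈ 10.2 weeks.

T ≈ 10.2 weeks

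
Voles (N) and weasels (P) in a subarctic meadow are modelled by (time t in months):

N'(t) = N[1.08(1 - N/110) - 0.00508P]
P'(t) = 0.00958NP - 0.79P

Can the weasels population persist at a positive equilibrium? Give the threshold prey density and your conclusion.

The predator equation gives dP/dt > 0 only when N > 0.79/0.00958 = 82.5.
Without the predator, N → K = 110. Since 110 > 82.5, the predator can invade and persist.

Threshold N = 82.5; K > 82.5, so yes, the predator persists.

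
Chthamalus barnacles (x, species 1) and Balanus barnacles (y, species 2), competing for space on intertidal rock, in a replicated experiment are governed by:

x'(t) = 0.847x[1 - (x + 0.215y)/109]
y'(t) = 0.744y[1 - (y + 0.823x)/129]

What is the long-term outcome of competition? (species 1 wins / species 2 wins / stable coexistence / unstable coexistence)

stable coexistence

Compare the nullcline intercepts: K1/α12 = 109/0.215 = 507 > K2 = 129; K2/α21 = 129/0.823 = 157 > K1 = 109.
Since both inequalities hold, each species can invade when rare, so the interior equilibrium is stable.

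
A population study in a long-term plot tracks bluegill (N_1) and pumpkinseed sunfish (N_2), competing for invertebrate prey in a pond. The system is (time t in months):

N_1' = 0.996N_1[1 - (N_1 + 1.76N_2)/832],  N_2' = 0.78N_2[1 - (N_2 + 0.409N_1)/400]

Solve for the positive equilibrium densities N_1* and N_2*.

Setting both brackets to zero gives the nullclines N_1 + 1.76N_2 = 832 and 0.409N_1 + N_2 = 400.
Substituting N_2 = 400 - 0.409N_1 into the first: N_1(1 - 1.76·0.409) = 832 - 1.76·400.
So N_1* = 128/0.28 = 457, and then N_2* = 400 - 0.409·457 = 213.

N_1* ≈ 457, N_2* ≈ 213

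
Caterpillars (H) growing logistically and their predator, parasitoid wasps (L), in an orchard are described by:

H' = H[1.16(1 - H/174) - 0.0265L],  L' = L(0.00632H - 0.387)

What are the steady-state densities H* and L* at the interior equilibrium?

H* ≈ 61.2, L* ≈ 28.4

From dL/dt = 0 with L > 0: 0.00632H* = 0.387, so H* = 61.2.
Substitute into dH/dt = 0: 1.16(1 - 61.2/174) = 0.0265L*.
The bracket is 0.648, giving L* = 0.752/0.0265 = 28.4.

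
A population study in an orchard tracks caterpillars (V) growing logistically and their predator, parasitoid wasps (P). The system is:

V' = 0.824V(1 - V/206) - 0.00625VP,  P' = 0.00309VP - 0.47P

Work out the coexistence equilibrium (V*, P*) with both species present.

From dP/dt = 0 with P > 0: 0.00309V* = 0.47, so V* = 152.
Substitute into dV/dt = 0: 0.824(1 - 152/206) = 0.00625P*.
The bracket is 0.262, giving P* = 0.216/0.00625 = 34.5.

V* ≈ 152, P* ≈ 34.5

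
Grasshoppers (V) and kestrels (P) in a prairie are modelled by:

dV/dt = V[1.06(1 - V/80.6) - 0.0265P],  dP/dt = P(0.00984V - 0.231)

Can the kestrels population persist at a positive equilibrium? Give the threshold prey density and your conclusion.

Threshold V = 23.5; K > 23.5, so yes, the predator persists.

The predator equation gives dP/dt > 0 only when V > 0.231/0.00984 = 23.5.
Without the predator, V → K = 80.6. Since 80.6 > 23.5, the predator can invade and persist.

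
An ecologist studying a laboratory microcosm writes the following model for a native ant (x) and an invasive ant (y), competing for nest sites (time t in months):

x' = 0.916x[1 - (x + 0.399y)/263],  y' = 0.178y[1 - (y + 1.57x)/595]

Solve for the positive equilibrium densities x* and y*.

x* ≈ 68.5, y* ≈ 487

Setting both brackets to zero gives the nullclines x + 0.399y = 263 and 1.57x + y = 595.
Substituting y = 595 - 1.57x into the first: x(1 - 0.399·1.57) = 263 - 0.399·595.
So x* = 25.6/0.374 = 68.5, and then y* = 595 - 1.57·68.5 = 487.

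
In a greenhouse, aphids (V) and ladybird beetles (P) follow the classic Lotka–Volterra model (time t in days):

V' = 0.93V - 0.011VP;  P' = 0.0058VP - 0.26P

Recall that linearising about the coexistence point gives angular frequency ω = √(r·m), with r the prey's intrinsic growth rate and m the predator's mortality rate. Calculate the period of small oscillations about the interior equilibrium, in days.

T ≈ 12.8 days

Here r = 0.93 and m = 0.26, so r·m = 0.242.
ω = √0.242 = 0.492 per day, hence T = 2π/ω ≈ 12.8 days.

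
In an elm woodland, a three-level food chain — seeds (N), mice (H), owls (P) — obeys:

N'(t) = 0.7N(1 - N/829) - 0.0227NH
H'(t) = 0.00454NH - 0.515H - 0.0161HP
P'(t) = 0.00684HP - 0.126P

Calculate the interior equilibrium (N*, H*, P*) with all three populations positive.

N* ≈ 334, H* ≈ 18.4, P* ≈ 62.1

From dP/dt = 0: 0.00684H* = 0.126, so H* = 18.4.
From dN/dt = 0: 0.7(1 - N*/829) = 0.0227·18.4, giving N* = 829·(1 - 0.597) = 334.
From dH/dt = 0: 0.00454·334 - 0.515 = 0.0161P*, so P* = 1/0.0161 = 62.1.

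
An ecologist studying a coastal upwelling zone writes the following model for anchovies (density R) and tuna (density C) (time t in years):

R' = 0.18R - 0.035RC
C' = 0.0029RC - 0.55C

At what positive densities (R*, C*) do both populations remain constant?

Set dC/dt = 0 with C > 0: 0.0029R - 0.55 = 0, so R* = 0.55/0.0029 = 190.
Set dR/dt = 0 with R > 0: 0.18 - 0.035C = 0, so C* = 0.18/0.035 = 5.14.

R* ≈ 190, C* ≈ 5.14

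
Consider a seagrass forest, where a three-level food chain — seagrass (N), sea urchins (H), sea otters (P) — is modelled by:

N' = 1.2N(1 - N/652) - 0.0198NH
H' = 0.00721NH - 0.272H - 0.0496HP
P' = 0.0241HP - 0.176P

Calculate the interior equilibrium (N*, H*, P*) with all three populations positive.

From dP/dt = 0: 0.0241H* = 0.176, so H* = 7.3.
From dN/dt = 0: 1.2(1 - N*/652) = 0.0198·7.3, giving N* = 652·(1 - 0.12) = 573.
From dH/dt = 0: 0.00721·573 - 0.272 = 0.0496P*, so P* = 3.86/0.0496 = 77.9.

N* ≈ 573, H* ≈ 7.3, P* ≈ 77.9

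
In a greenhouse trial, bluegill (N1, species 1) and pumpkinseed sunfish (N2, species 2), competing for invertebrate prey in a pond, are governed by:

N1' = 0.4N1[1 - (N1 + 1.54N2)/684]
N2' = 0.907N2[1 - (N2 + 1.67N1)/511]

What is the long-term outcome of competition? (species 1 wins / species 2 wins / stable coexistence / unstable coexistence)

unstable coexistence (outcome depends on initial conditions)

Compare the nullcline intercepts: K1/α12 = 684/1.54 = 444 < K2 = 511; K2/α21 = 511/1.67 = 306 < K1 = 684.
Since both are reversed, neither can invade when rare; the interior point is a saddle.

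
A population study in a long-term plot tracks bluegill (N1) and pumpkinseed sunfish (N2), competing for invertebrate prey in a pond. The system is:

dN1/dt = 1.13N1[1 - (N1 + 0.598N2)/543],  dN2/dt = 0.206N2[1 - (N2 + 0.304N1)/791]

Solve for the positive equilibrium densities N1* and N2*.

Setting both brackets to zero gives the nullclines N1 + 0.598N2 = 543 and 0.304N1 + N2 = 791.
Substituting N2 = 791 - 0.304N1 into the first: N1(1 - 0.598·0.304) = 543 - 0.598·791.
So N1* = 70/0.818 = 85.5, and then N2* = 791 - 0.304·85.5 = 765.

N1* ≈ 85.5, N2* ≈ 765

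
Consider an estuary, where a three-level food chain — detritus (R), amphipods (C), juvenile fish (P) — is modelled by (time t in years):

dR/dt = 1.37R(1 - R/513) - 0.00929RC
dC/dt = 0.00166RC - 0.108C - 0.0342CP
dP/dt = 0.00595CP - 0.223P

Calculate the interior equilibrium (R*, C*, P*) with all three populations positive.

R* ≈ 383, C* ≈ 37.5, P* ≈ 15.4

From dP/dt = 0: 0.00595C* = 0.223, so C* = 37.5.
From dR/dt = 0: 1.37(1 - R*/513) = 0.00929·37.5, giving R* = 513·(1 - 0.254) = 383.
From dC/dt = 0: 0.00166·383 - 0.108 = 0.0342P*, so P* = 0.527/0.0342 = 15.4.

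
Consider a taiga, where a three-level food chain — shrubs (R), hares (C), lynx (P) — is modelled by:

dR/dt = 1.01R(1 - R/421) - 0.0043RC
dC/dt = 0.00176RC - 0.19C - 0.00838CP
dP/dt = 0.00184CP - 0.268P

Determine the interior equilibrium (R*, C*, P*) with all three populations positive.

From dP/dt = 0: 0.00184C* = 0.268, so C* = 146.
From dR/dt = 0: 1.01(1 - R*/421) = 0.0043·146, giving R* = 421·(1 - 0.62) = 160.
From dC/dt = 0: 0.00176·160 - 0.19 = 0.00838P*, so P* = 0.0915/0.00838 = 10.9.

R* ≈ 160, C* ≈ 146, P* ≈ 10.9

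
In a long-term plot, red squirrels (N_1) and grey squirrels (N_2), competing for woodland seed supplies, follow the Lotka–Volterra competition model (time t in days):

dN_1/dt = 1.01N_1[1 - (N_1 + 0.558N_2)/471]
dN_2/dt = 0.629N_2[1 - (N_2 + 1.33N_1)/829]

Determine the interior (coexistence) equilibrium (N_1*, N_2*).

N_1* ≈ 32.6, N_2* ≈ 786

Setting both brackets to zero gives the nullclines N_1 + 0.558N_2 = 471 and 1.33N_1 + N_2 = 829.
Substituting N_2 = 829 - 1.33N_1 into the first: N_1(1 - 0.558·1.33) = 471 - 0.558·829.
So N_1* = 8.42/0.258 = 32.6, and then N_2* = 829 - 1.33·32.6 = 786.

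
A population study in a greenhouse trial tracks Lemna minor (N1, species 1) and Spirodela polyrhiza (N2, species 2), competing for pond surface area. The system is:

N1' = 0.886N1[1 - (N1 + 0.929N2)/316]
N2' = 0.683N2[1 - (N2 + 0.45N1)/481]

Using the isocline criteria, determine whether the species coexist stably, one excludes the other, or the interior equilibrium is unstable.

Compare the nullcline intercepts: K1/α12 = 316/0.929 = 340 < K2 = 481; K2/α21 = 481/0.45 = 1070 > K1 = 316.
Since the inequalities point opposite ways, species 2 can invade but species 1 cannot.

species 2 excludes species 1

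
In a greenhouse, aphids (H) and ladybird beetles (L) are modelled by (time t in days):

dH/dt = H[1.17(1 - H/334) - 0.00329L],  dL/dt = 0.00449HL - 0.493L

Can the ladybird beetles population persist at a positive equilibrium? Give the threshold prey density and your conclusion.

The predator equation gives dL/dt > 0 only when H > 0.493/0.00449 = 110.
Without the predator, H → K = 334. Since 334 > 110, the predator can invade and persist.

Threshold H = 110; K > 110, so yes, the predator persists.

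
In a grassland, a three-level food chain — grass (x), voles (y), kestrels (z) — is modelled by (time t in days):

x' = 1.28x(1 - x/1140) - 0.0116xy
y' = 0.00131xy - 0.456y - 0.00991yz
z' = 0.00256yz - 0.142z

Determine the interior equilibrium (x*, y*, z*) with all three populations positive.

x* ≈ 567, y* ≈ 55.5, z* ≈ 28.9

From dz/dt = 0: 0.00256y* = 0.142, so y* = 55.5.
From dx/dt = 0: 1.28(1 - x*/1140) = 0.0116·55.5, giving x* = 1140·(1 - 0.503) = 567.
From dy/dt = 0: 0.00131·567 - 0.456 = 0.00991z*, so z* = 0.287/0.00991 = 28.9.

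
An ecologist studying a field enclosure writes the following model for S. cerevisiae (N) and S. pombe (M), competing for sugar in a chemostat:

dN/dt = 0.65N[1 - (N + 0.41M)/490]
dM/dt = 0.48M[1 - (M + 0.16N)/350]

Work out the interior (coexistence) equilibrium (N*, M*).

Setting both brackets to zero gives the nullclines N + 0.41M = 490 and 0.16N + M = 350.
Substituting M = 350 - 0.16N into the first: N(1 - 0.41·0.16) = 490 - 0.41·350.
So N* = 346/0.934 = 371, and then M* = 350 - 0.16·371 = 291.

N* ≈ 371, M* ≈ 291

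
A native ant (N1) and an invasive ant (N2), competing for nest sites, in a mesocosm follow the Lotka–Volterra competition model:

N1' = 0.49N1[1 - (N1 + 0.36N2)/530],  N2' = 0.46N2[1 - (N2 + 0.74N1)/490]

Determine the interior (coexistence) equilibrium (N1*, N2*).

Setting both brackets to zero gives the nullclines N1 + 0.36N2 = 530 and 0.74N1 + N2 = 490.
Substituting N2 = 490 - 0.74N1 into the first: N1(1 - 0.36·0.74) = 530 - 0.36·490.
So N1* = 354/0.734 = 482, and then N2* = 490 - 0.74·482 = 133.

N1* ≈ 482, N2* ≈ 133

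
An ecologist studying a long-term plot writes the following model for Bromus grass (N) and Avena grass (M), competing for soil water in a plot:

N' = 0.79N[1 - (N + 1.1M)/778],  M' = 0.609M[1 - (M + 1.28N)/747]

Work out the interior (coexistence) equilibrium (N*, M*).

N* ≈ 107, M* ≈ 610

Setting both brackets to zero gives the nullclines N + 1.1M = 778 and 1.28N + M = 747.
Substituting M = 747 - 1.28N into the first: N(1 - 1.1·1.28) = 778 - 1.1·747.
So N* = -43.7/-0.408 = 107, and then M* = 747 - 1.28·107 = 610.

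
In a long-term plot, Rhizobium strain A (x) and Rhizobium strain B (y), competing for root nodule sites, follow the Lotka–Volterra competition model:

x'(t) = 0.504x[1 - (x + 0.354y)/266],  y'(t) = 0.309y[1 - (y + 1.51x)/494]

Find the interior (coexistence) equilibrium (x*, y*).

Setting both brackets to zero gives the nullclines x + 0.354y = 266 and 1.51x + y = 494.
Substituting y = 494 - 1.51x into the first: x(1 - 0.354·1.51) = 266 - 0.354·494.
So x* = 91.1/0.465 = 196, and then y* = 494 - 1.51·196 = 198.

x* ≈ 196, y* ≈ 198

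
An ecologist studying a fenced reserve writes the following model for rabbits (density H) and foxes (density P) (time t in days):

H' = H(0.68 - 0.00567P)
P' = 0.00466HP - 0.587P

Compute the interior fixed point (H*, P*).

H* ≈ 126, P* ≈ 120

Set dP/dt = 0 with P > 0: 0.00466H - 0.587 = 0, so H* = 0.587/0.00466 = 126.
Set dH/dt = 0 with H > 0: 0.68 - 0.00567P = 0, so P* = 0.68/0.00567 = 120.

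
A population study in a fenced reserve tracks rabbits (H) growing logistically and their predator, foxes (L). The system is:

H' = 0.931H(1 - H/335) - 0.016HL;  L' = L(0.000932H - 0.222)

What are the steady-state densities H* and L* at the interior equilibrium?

From dL/dt = 0 with L > 0: 0.000932H* = 0.222, so H* = 238.
Substitute into dH/dt = 0: 0.931(1 - 238/335) = 0.016L*.
The bracket is 0.289, giving L* = 0.269/0.016 = 16.8.

H* ≈ 238, L* ≈ 16.8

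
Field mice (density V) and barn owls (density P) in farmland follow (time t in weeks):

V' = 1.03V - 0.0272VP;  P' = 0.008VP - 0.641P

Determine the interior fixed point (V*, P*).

Set dP/dt = 0 with P > 0: 0.008V - 0.641 = 0, so V* = 0.641/0.008 = 80.1.
Set dV/dt = 0 with V > 0: 1.03 - 0.0272P = 0, so P* = 1.03/0.0272 = 37.9.

V* ≈ 80.1, P* ≈ 37.9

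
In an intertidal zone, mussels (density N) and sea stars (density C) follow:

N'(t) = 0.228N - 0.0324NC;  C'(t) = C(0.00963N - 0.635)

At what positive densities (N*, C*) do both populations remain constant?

Set dC/dt = 0 with C > 0: 0.00963N - 0.635 = 0, so N* = 0.635/0.00963 = 65.9.
Set dN/dt = 0 with N > 0: 0.228 - 0.0324C = 0, so C* = 0.228/0.0324 = 7.04.

N* ≈ 65.9, C* ≈ 7.04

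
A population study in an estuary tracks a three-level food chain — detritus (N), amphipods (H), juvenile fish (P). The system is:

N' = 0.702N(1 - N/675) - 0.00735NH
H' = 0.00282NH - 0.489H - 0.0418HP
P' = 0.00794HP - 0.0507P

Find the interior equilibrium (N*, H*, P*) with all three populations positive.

N* ≈ 630, H* ≈ 6.39, P* ≈ 30.8

From dP/dt = 0: 0.00794H* = 0.0507, so H* = 6.39.
From dN/dt = 0: 0.702(1 - N*/675) = 0.00735·6.39, giving N* = 675·(1 - 0.0669) = 630.
From dH/dt = 0: 0.00282·630 - 0.489 = 0.0418P*, so P* = 1.29/0.0418 = 30.8.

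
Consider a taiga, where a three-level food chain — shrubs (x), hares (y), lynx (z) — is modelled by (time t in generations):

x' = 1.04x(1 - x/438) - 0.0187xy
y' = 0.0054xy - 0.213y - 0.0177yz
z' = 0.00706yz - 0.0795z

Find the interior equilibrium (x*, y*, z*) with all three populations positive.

x* ≈ 349, y* ≈ 11.3, z* ≈ 94.5

From dz/dt = 0: 0.00706y* = 0.0795, so y* = 11.3.
From dx/dt = 0: 1.04(1 - x*/438) = 0.0187·11.3, giving x* = 438·(1 - 0.202) = 349.
From dy/dt = 0: 0.0054·349 - 0.213 = 0.0177z*, so z* = 1.67/0.0177 = 94.5.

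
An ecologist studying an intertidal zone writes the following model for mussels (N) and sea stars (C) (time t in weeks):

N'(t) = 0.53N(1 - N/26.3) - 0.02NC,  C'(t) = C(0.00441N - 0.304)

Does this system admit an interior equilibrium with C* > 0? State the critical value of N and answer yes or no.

The predator equation gives dC/dt > 0 only when N > 0.304/0.00441 = 68.9.
Without the predator, N → K = 26.3. Since 26.3 < 68.9, the predator cannot invade.

Threshold N = 68.9; K < 68.9, so no, the predator goes extinct.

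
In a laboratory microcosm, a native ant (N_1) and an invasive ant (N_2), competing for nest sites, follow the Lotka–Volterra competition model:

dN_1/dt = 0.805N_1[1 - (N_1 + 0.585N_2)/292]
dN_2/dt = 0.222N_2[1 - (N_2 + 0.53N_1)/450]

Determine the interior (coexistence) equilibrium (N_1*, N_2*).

N_1* ≈ 41.7, N_2* ≈ 428

Setting both brackets to zero gives the nullclines N_1 + 0.585N_2 = 292 and 0.53N_1 + N_2 = 450.
Substituting N_2 = 450 - 0.53N_1 into the first: N_1(1 - 0.585·0.53) = 292 - 0.585·450.
So N_1* = 28.8/0.69 = 41.7, and then N_2* = 450 - 0.53·41.7 = 428.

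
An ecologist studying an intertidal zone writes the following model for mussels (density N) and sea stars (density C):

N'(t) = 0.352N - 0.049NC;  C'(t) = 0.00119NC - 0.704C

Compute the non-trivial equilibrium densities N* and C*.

N* ≈ 592, C* ≈ 7.18

Set dC/dt = 0 with C > 0: 0.00119N - 0.704 = 0, so N* = 0.704/0.00119 = 592.
Set dN/dt = 0 with N > 0: 0.352 - 0.049C = 0, so C* = 0.352/0.049 = 7.18.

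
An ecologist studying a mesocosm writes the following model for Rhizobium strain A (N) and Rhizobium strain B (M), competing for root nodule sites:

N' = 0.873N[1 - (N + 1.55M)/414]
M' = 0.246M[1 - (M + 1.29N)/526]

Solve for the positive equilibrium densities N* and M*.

N* ≈ 402, M* ≈ 8.06

Setting both brackets to zero gives the nullclines N + 1.55M = 414 and 1.29N + M = 526.
Substituting M = 526 - 1.29N into the first: N(1 - 1.55·1.29) = 414 - 1.55·526.
So N* = -401/-1 = 402, and then M* = 526 - 1.29·402 = 8.06.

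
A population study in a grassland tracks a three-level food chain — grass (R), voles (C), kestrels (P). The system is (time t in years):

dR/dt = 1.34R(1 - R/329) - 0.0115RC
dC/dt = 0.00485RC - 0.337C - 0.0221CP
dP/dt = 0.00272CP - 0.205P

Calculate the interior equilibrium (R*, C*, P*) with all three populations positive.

R* ≈ 116, C* ≈ 75.4, P* ≈ 10.3

From dP/dt = 0: 0.00272C* = 0.205, so C* = 75.4.
From dR/dt = 0: 1.34(1 - R*/329) = 0.0115·75.4, giving R* = 329·(1 - 0.647) = 116.
From dC/dt = 0: 0.00485·116 - 0.337 = 0.0221P*, so P* = 0.227/0.0221 = 10.3.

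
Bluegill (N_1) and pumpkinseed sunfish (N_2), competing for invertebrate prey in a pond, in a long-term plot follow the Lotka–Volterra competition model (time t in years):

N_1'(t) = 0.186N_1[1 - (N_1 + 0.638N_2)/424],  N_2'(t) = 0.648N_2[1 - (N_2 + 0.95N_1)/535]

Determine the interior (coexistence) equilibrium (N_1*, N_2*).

Setting both brackets to zero gives the nullclines N_1 + 0.638N_2 = 424 and 0.95N_1 + N_2 = 535.
Substituting N_2 = 535 - 0.95N_1 into the first: N_1(1 - 0.638·0.95) = 424 - 0.638·535.
So N_1* = 82.7/0.394 = 210, and then N_2* = 535 - 0.95·210 = 336.

N_1* ≈ 210, N_2* ≈ 336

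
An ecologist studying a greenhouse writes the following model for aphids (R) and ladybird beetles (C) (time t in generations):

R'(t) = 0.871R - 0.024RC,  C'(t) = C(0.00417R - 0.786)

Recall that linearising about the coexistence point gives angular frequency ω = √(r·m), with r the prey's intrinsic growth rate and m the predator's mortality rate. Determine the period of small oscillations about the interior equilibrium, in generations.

Here r = 0.871 and m = 0.786, so r·m = 0.685.
ω = √0.685 = 0.827 per generation, hence T = 2π/ω ≈ 7.59 generations.

T ≈ 7.59 generations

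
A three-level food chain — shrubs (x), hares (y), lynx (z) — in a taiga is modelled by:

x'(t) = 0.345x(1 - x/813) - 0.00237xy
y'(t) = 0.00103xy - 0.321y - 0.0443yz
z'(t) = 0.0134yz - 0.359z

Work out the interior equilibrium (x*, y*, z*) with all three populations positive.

From dz/dt = 0: 0.0134y* = 0.359, so y* = 26.8.
From dx/dt = 0: 0.345(1 - x*/813) = 0.00237·26.8, giving x* = 813·(1 - 0.184) = 663.
From dy/dt = 0: 0.00103·663 - 0.321 = 0.0443z*, so z* = 0.362/0.0443 = 8.18.

x* ≈ 663, y* ≈ 26.8, z* ≈ 8.18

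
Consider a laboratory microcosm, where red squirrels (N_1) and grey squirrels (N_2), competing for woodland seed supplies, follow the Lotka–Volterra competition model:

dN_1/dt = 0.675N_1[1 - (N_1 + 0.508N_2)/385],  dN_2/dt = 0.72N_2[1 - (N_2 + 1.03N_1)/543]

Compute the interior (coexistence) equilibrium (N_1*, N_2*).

Setting both brackets to zero gives the nullclines N_1 + 0.508N_2 = 385 and 1.03N_1 + N_2 = 543.
Substituting N_2 = 543 - 1.03N_1 into the first: N_1(1 - 0.508·1.03) = 385 - 0.508·543.
So N_1* = 109/0.477 = 229, and then N_2* = 543 - 1.03·229 = 307.

N_1* ≈ 229, N_2* ≈ 307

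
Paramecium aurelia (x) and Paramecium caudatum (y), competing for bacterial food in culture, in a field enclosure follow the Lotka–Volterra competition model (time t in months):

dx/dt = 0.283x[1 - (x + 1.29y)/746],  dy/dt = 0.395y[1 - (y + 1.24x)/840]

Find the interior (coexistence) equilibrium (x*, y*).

x* ≈ 563, y* ≈ 142

Setting both brackets to zero gives the nullclines x + 1.29y = 746 and 1.24x + y = 840.
Substituting y = 840 - 1.24x into the first: x(1 - 1.29·1.24) = 746 - 1.29·840.
So x* = -338/-0.6 = 563, and then y* = 840 - 1.24·563 = 142.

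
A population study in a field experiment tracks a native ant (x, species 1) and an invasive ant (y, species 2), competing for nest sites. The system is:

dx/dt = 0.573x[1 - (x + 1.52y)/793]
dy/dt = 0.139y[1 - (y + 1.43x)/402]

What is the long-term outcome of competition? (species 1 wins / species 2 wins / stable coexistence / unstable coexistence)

Compare the nullcline intercepts: K1/α12 = 793/1.52 = 522 > K2 = 402; K2/α21 = 402/1.43 = 281 < K1 = 793.
Since the inequalities point opposite ways, species 1 can invade but species 2 cannot.

species 1 excludes species 2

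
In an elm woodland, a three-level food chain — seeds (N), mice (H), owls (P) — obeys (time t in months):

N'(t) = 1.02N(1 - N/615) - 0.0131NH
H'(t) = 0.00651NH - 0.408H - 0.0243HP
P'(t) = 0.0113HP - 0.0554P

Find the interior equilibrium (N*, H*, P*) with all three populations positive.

N* ≈ 576, H* ≈ 4.9, P* ≈ 138

From dP/dt = 0: 0.0113H* = 0.0554, so H* = 4.9.
From dN/dt = 0: 1.02(1 - N*/615) = 0.0131·4.9, giving N* = 615·(1 - 0.063) = 576.
From dH/dt = 0: 0.00651·576 - 0.408 = 0.0243P*, so P* = 3.34/0.0243 = 138.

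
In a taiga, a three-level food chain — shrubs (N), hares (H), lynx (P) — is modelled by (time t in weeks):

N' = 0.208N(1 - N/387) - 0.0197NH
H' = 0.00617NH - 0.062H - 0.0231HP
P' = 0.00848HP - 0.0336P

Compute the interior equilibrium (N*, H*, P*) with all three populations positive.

From dP/dt = 0: 0.00848H* = 0.0336, so H* = 3.96.
From dN/dt = 0: 0.208(1 - N*/387) = 0.0197·3.96, giving N* = 387·(1 - 0.375) = 242.
From dH/dt = 0: 0.00617·242 - 0.062 = 0.0231P*, so P* = 1.43/0.0231 = 61.9.

N* ≈ 242, H* ≈ 3.96, P* ≈ 61.9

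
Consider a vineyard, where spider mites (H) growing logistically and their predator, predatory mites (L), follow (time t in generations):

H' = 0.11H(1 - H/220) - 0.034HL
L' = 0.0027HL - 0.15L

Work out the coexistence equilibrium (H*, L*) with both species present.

H* ≈ 55.6, L* ≈ 2.42

From dL/dt = 0 with L > 0: 0.0027H* = 0.15, so H* = 55.6.
Substitute into dH/dt = 0: 0.11(1 - 55.6/220) = 0.034L*.
The bracket is 0.747, giving L* = 0.0822/0.034 = 2.42.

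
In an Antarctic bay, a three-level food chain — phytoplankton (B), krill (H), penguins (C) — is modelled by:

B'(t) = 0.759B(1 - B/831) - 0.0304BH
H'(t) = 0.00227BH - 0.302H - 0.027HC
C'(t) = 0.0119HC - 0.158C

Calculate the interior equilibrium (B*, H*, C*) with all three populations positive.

From dC/dt = 0: 0.0119H* = 0.158, so H* = 13.3.
From dB/dt = 0: 0.759(1 - B*/831) = 0.0304·13.3, giving B* = 831·(1 - 0.532) = 389.
From dH/dt = 0: 0.00227·389 - 0.302 = 0.027C*, so C* = 0.581/0.027 = 21.5.

B* ≈ 389, H* ≈ 13.3, C* ≈ 21.5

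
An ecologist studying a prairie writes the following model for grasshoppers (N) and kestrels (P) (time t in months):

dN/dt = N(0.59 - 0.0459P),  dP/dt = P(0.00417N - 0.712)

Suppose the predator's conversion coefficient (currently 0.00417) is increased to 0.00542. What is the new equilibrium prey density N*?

N* ≈ 131

At the interior fixed point, setting dP/dt = 0 with P > 0 fixes N* = (predator death rate)/(NP coefficient) — independent of the other coefficients.
With the change, N* = 0.712/0.00542 = 131; it falls from 171.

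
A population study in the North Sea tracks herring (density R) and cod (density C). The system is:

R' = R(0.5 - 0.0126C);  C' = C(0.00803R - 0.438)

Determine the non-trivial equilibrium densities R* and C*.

R* ≈ 54.5, C* ≈ 39.7

Set dC/dt = 0 with C > 0: 0.00803R - 0.438 = 0, so R* = 0.438/0.00803 = 54.5.
Set dR/dt = 0 with R > 0: 0.5 - 0.0126C = 0, so C* = 0.5/0.0126 = 39.7.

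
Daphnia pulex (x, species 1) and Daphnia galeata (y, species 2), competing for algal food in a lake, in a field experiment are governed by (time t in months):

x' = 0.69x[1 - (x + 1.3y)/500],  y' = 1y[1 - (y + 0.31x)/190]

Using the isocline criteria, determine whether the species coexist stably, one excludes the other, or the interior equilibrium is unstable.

stable coexistence

Compare the nullcline intercepts: K1/α12 = 500/1.3 = 385 > K2 = 190; K2/α21 = 190/0.31 = 613 > K1 = 500.
Since both inequalities hold, each species can invade when rare, so the interior equilibrium is stable.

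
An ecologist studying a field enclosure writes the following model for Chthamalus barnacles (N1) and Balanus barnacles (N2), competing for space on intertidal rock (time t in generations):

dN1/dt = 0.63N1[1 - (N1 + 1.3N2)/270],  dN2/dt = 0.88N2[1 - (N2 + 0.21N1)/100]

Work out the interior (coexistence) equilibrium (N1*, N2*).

Setting both brackets to zero gives the nullclines N1 + 1.3N2 = 270 and 0.21N1 + N2 = 100.
Substituting N2 = 100 - 0.21N1 into the first: N1(1 - 1.3·0.21) = 270 - 1.3·100.
So N1* = 140/0.727 = 193, and then N2* = 100 - 0.21·193 = 59.6.

N1* ≈ 193, N2* ≈ 59.6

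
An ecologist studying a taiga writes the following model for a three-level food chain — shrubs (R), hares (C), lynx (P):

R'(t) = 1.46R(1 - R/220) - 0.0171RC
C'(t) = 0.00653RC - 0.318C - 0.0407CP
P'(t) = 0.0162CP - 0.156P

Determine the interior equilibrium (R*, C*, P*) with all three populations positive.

From dP/dt = 0: 0.0162C* = 0.156, so C* = 9.63.
From dR/dt = 0: 1.46(1 - R*/220) = 0.0171·9.63, giving R* = 220·(1 - 0.113) = 195.
From dC/dt = 0: 0.00653·195 - 0.318 = 0.0407P*, so P* = 0.957/0.0407 = 23.5.

R* ≈ 195, C* ≈ 9.63, P* ≈ 23.5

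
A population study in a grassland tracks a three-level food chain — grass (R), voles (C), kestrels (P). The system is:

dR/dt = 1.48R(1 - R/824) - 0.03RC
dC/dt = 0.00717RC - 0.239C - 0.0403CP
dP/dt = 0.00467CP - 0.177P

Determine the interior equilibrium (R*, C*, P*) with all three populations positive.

R* ≈ 191, C* ≈ 37.9, P* ≈ 28

From dP/dt = 0: 0.00467C* = 0.177, so C* = 37.9.
From dR/dt = 0: 1.48(1 - R*/824) = 0.03·37.9, giving R* = 824·(1 - 0.768) = 191.
From dC/dt = 0: 0.00717·191 - 0.239 = 0.0403P*, so P* = 1.13/0.0403 = 28.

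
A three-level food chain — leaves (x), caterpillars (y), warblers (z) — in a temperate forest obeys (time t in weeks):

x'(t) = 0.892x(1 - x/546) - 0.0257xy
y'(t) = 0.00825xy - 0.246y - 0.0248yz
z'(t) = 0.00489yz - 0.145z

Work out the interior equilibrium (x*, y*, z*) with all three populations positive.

x* ≈ 79.5, y* ≈ 29.7, z* ≈ 16.5

From dz/dt = 0: 0.00489y* = 0.145, so y* = 29.7.
From dx/dt = 0: 0.892(1 - x*/546) = 0.0257·29.7, giving x* = 546·(1 - 0.854) = 79.5.
From dy/dt = 0: 0.00825·79.5 - 0.246 = 0.0248z*, so z* = 0.41/0.0248 = 16.5.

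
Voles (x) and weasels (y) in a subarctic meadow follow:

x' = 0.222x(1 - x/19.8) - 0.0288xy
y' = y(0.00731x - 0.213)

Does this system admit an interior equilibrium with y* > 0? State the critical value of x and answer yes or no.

The predator equation gives dy/dt > 0 only when x > 0.213/0.00731 = 29.1.
Without the predator, x → K = 19.8. Since 19.8 < 29.1, the predator cannot invade.

Threshold x = 29.1; K < 29.1, so no, the predator goes extinct.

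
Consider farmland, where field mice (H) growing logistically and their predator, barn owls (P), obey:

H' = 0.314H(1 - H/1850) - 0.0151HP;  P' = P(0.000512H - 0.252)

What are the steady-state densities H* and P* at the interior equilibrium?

H* ≈ 492, P* ≈ 15.3

From dP/dt = 0 with P > 0: 0.000512H* = 0.252, so H* = 492.
Substitute into dH/dt = 0: 0.314(1 - 492/1850) = 0.0151P*.
The bracket is 0.734, giving P* = 0.23/0.0151 = 15.3.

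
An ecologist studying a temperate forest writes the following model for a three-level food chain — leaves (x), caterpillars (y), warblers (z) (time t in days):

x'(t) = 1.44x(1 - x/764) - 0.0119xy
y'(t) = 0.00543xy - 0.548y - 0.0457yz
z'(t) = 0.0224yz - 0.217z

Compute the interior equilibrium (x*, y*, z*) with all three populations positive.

x* ≈ 703, y* ≈ 9.69, z* ≈ 71.5

From dz/dt = 0: 0.0224y* = 0.217, so y* = 9.69.
From dx/dt = 0: 1.44(1 - x*/764) = 0.0119·9.69, giving x* = 764·(1 - 0.0801) = 703.
From dy/dt = 0: 0.00543·703 - 0.548 = 0.0457z*, so z* = 3.27/0.0457 = 71.5.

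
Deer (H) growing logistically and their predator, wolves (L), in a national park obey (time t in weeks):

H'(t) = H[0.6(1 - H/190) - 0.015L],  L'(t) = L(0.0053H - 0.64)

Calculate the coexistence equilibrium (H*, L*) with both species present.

From dL/dt = 0 with L > 0: 0.0053H* = 0.64, so H* = 121.
Substitute into dH/dt = 0: 0.6(1 - 121/190) = 0.015L*.
The bracket is 0.364, giving L* = 0.219/0.015 = 14.6.

H* ≈ 121, L* ≈ 14.6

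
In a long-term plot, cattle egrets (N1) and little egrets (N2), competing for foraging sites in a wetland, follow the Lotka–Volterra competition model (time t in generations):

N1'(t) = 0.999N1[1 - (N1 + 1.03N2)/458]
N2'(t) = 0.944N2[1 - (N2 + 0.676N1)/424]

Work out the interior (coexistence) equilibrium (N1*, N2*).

Setting both brackets to zero gives the nullclines N1 + 1.03N2 = 458 and 0.676N1 + N2 = 424.
Substituting N2 = 424 - 0.676N1 into the first: N1(1 - 1.03·0.676) = 458 - 1.03·424.
So N1* = 21.3/0.304 = 70.1, and then N2* = 424 - 0.676·70.1 = 377.

N1* ≈ 70.1, N2* ≈ 377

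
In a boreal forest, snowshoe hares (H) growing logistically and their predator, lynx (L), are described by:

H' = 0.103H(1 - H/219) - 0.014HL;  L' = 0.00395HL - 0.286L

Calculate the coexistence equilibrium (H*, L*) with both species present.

From dL/dt = 0 with L > 0: 0.00395H* = 0.286, so H* = 72.4.
Substitute into dH/dt = 0: 0.103(1 - 72.4/219) = 0.014L*.
The bracket is 0.669, giving L* = 0.0689/0.014 = 4.92.

H* ≈ 72.4, L* ≈ 4.92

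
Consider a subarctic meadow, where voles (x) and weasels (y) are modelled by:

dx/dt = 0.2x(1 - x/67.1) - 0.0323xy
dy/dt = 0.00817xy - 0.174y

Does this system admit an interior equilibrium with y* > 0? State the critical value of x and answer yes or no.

The predator equation gives dy/dt > 0 only when x > 0.174/0.00817 = 21.3.
Without the predator, x → K = 67.1. Since 67.1 > 21.3, the predator can invade and persist.

Threshold x = 21.3; K > 21.3, so yes, the predator persists.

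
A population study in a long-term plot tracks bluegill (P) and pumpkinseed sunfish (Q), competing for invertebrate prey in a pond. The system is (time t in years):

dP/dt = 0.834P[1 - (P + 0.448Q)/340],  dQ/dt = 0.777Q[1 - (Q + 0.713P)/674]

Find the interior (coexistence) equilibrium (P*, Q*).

P* ≈ 55.9, Q* ≈ 634

Setting both brackets to zero gives the nullclines P + 0.448Q = 340 and 0.713P + Q = 674.
Substituting Q = 674 - 0.713P into the first: P(1 - 0.448·0.713) = 340 - 0.448·674.
So P* = 38/0.681 = 55.9, and then Q* = 674 - 0.713·55.9 = 634.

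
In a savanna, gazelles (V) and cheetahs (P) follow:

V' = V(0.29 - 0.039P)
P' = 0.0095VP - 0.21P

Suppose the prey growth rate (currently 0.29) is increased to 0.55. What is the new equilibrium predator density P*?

At the interior fixed point, setting dV/dt = 0 with V > 0 fixes P* = (prey growth rate)/(VP coefficient) — independent of the other coefficients.
With the change, P* = 0.55/0.039 = 14.1; it rises from 7.44.

P* ≈ 14.1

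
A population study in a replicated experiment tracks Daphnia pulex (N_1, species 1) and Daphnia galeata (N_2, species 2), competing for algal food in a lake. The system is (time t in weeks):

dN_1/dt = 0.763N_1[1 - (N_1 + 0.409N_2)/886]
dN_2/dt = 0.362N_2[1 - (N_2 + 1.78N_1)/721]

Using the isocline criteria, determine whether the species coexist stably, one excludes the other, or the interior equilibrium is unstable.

Compare the nullcline intercepts: K1/α12 = 886/0.409 = 2170 > K2 = 721; K2/α21 = 721/1.78 = 405 < K1 = 886.
Since the inequalities point opposite ways, species 1 can invade but species 2 cannot.

species 1 excludes species 2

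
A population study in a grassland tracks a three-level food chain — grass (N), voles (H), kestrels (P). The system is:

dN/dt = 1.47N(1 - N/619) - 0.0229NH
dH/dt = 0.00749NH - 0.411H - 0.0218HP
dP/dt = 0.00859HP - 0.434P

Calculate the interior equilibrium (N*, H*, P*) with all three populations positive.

N* ≈ 132, H* ≈ 50.5, P* ≈ 26.4

From dP/dt = 0: 0.00859H* = 0.434, so H* = 50.5.
From dN/dt = 0: 1.47(1 - N*/619) = 0.0229·50.5, giving N* = 619·(1 - 0.787) = 132.
From dH/dt = 0: 0.00749·132 - 0.411 = 0.0218P*, so P* = 0.576/0.0218 = 26.4.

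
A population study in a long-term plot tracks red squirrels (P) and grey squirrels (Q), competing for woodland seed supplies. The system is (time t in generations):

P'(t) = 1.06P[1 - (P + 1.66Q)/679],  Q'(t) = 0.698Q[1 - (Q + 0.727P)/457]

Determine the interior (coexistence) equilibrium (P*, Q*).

P* ≈ 385, Q* ≈ 177

Setting both brackets to zero gives the nullclines P + 1.66Q = 679 and 0.727P + Q = 457.
Substituting Q = 457 - 0.727P into the first: P(1 - 1.66·0.727) = 679 - 1.66·457.
So P* = -79.6/-0.207 = 385, and then Q* = 457 - 0.727·385 = 177.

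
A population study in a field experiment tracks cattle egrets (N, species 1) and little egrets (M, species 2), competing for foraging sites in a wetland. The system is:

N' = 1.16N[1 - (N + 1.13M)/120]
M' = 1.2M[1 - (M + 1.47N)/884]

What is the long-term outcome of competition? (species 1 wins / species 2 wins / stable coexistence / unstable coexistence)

species 2 excludes species 1

Compare the nullcline intercepts: K1/α12 = 120/1.13 = 106 < K2 = 884; K2/α21 = 884/1.47 = 601 > K1 = 120.
Since the inequalities point opposite ways, species 2 can invade but species 1 cannot.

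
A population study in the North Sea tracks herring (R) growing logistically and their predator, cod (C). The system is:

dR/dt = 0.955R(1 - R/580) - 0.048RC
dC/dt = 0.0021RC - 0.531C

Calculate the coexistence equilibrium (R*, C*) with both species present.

R* ≈ 253, C* ≈ 11.2

From dC/dt = 0 with C > 0: 0.0021R* = 0.531, so R* = 253.
Substitute into dR/dt = 0: 0.955(1 - 253/580) = 0.048C*.
The bracket is 0.564, giving C* = 0.539/0.048 = 11.2.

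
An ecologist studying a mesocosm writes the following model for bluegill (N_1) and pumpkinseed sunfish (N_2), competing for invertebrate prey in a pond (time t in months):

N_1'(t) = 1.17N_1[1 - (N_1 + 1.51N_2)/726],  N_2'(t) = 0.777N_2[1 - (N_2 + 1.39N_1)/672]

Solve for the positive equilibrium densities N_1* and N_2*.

N_1* ≈ 263, N_2* ≈ 307

Setting both brackets to zero gives the nullclines N_1 + 1.51N_2 = 726 and 1.39N_1 + N_2 = 672.
Substituting N_2 = 672 - 1.39N_1 into the first: N_1(1 - 1.51·1.39) = 726 - 1.51·672.
So N_1* = -289/-1.1 = 263, and then N_2* = 672 - 1.39·263 = 307.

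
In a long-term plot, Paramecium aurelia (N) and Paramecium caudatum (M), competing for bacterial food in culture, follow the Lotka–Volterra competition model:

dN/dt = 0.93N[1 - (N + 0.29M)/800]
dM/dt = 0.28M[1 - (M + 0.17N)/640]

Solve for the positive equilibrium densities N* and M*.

Setting both brackets to zero gives the nullclines N + 0.29M = 800 and 0.17N + M = 640.
Substituting M = 640 - 0.17N into the first: N(1 - 0.29·0.17) = 800 - 0.29·640.
So N* = 614/0.951 = 646, and then M* = 640 - 0.17·646 = 530.

N* ≈ 646, M* ≈ 530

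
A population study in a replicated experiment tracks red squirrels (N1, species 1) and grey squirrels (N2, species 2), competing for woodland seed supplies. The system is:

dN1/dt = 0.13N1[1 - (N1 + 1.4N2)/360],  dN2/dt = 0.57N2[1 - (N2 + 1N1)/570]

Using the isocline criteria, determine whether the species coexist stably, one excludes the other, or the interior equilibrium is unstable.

Compare the nullcline intercepts: K1/α12 = 360/1.4 = 257 < K2 = 570; K2/α21 = 570/1 = 570 > K1 = 360.
Since the inequalities point opposite ways, species 2 can invade but species 1 cannot.

species 2 excludes species 1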